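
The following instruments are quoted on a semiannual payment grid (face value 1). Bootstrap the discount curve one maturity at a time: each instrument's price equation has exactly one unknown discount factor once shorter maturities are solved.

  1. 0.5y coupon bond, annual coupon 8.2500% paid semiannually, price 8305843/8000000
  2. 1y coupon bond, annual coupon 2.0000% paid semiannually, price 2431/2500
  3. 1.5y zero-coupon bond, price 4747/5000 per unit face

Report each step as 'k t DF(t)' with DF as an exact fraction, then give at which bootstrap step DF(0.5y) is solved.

1 1/2 9971/10000
2 1 9529/10000
3 3/2 4747/5000
DF(0.5y) is solved at step 1

step 1 [0.5y] bond c/2=33/800: DF=(8305843/8000000 − 33/800·(0))/(1+33/800) = 9971/10000 ≈ 0.997100
step 2 [1y] bond c/2=1/100: DF=(2431/2500 − 1/100·(0.997100))/(1+1/100) = 9529/10000 ≈ 0.952900
step 3 [1.5y] zero: DF = P = 4747/5000 ≈ 0.949400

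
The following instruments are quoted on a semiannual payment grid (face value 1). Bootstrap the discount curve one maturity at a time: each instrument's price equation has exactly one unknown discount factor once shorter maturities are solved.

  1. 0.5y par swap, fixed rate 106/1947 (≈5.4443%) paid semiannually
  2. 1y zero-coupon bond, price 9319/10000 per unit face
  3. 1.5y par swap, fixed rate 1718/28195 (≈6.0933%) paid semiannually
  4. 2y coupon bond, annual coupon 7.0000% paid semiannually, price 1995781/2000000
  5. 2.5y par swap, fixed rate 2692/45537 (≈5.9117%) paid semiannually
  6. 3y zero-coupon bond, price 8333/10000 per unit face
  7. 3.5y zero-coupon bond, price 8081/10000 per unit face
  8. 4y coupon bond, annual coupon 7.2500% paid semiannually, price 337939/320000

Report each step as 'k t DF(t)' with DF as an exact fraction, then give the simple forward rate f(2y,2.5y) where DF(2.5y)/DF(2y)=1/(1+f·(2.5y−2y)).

step 1 [0.5y] swap r/2=53/1947: DF=(1 − 53/1947·(0))/(1+53/1947) = 1947/2000 ≈ 0.973500
step 2 [1y] zero: DF = P = 9319/10000 ≈ 0.931900
step 3 [1.5y] swap r/2=859/28195: DF=(1 − 859/28195·(0.973500+0.931900))/(1+859/28195) = 9141/10000 ≈ 0.914100
step 4 [2y] bond c/2=7/200: DF=(1995781/2000000 − 7/200·(0.973500+0.931900+0.914100))/(1+7/200) = 543/625 ≈ 0.868800
step 5 [2.5y] swap r/2=1346/45537: DF=(1 − 1346/45537·(0.973500+0.931900+0.914100+0.868800))/(1+1346/45537) = 4327/5000 ≈ 0.865400
step 6 [3y] zero: DF = P = 8333/10000 ≈ 0.833300
step 7 [3.5y] zero: DF = P = 8081/10000 ≈ 0.808100
step 8 [4y] bond c/2=29/800: DF=(337939/320000 − 29/800·(0.973500+0.931900+0.914100+0.868800+0.865400+0.833300+0.808100))/(1+29/800) = 1003/1250 ≈ 0.802400

1 1/2 1947/2000
2 1 9319/10000
3 3/2 9141/10000
4 2 543/625
5 5/2 4327/5000
6 3 8333/10000
7 7/2 8081/10000
8 4 1003/1250
f(2y,2.5y) = ((543/625)/(4327/5000) − 1)/(1/2) = 34/4327 ≈ 0.7858%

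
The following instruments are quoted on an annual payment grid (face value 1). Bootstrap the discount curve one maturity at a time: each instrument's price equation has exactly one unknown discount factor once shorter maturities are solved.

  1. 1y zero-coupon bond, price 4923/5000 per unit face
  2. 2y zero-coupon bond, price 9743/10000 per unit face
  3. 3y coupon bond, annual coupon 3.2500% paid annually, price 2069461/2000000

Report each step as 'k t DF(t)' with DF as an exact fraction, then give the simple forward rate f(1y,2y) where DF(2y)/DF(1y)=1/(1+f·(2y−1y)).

step 1 [1y] zero: DF = P = 4923/5000 ≈ 0.984600
step 2 [2y] zero: DF = P = 9743/10000 ≈ 0.974300
step 3 [3y] bond c/1=13/400: DF=(2069461/2000000 − 13/400·(0.984600+0.974300))/(1+13/400) = 1881/2000 ≈ 0.940500

1 1 4923/5000
2 2 9743/10000
3 3 1881/2000
f(1y,2y) = ((4923/5000)/(9743/10000) − 1)/(1) = 103/9743 ≈ 1.0572%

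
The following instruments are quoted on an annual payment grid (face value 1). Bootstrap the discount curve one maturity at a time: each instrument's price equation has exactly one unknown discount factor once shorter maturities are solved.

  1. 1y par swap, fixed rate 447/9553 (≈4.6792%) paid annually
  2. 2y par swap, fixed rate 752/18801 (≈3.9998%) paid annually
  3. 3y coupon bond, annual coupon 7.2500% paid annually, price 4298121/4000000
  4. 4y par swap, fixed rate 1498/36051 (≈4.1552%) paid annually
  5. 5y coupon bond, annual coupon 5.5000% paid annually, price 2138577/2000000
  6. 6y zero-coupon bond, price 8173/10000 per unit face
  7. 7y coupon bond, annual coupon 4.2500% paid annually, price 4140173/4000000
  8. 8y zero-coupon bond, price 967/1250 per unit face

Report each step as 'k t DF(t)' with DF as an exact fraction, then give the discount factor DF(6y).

1 1 9553/10000
2 2 578/625
3 3 2187/2500
4 4 4251/5000
5 5 516/625
6 6 8173/10000
7 7 7789/10000
8 8 967/1250
DF(6y) = 8173/10000 ≈ 0.817300

step 1 [1y] swap r/1=447/9553: DF=(1 − 447/9553·(0))/(1+447/9553) = 9553/10000 ≈ 0.955300
step 2 [2y] swap r/1=752/18801: DF=(1 − 752/18801·(0.955300))/(1+752/18801) = 578/625 ≈ 0.924800
step 3 [3y] bond c/1=29/400: DF=(4298121/4000000 − 29/400·(0.955300+0.924800))/(1+29/400) = 2187/2500 ≈ 0.874800
step 4 [4y] swap r/1=1498/36051: DF=(1 − 1498/36051·(0.955300+0.924800+0.874800))/(1+1498/36051) = 4251/5000 ≈ 0.850200
step 5 [5y] bond c/1=11/200: DF=(2138577/2000000 − 11/200·(0.955300+0.924800+0.874800+0.850200))/(1+11/200) = 516/625 ≈ 0.825600
step 6 [6y] zero: DF = P = 8173/10000 ≈ 0.817300
step 7 [7y] bond c/1=17/400: DF=(4140173/4000000 − 17/400·(0.955300+0.924800+0.874800+0.850200+0.825600+0.817300))/(1+17/400) = 7789/10000 ≈ 0.778900
step 8 [8y] zero: DF = P = 967/1250 ≈ 0.773600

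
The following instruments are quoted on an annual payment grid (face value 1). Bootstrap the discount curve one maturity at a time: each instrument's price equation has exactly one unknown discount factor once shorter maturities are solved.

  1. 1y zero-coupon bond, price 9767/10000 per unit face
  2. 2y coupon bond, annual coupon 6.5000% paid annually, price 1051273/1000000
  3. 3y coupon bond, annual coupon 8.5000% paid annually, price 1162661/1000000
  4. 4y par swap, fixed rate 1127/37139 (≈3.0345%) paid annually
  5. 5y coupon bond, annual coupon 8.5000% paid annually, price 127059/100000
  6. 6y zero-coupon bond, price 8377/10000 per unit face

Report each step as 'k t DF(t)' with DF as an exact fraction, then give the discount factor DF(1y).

step 1 [1y] zero: DF = P = 9767/10000 ≈ 0.976700
step 2 [2y] bond c/1=13/200: DF=(1051273/1000000 − 13/200·(0.976700))/(1+13/200) = 371/400 ≈ 0.927500
step 3 [3y] bond c/1=17/200: DF=(1162661/1000000 − 17/200·(0.976700+0.927500))/(1+17/200) = 1153/1250 ≈ 0.922400
step 4 [4y] swap r/1=1127/37139: DF=(1 − 1127/37139·(0.976700+0.927500+0.922400))/(1+1127/37139) = 8873/10000 ≈ 0.887300
step 5 [5y] bond c/1=17/200: DF=(127059/100000 − 17/200·(0.976700+0.927500+0.922400+0.887300))/(1+17/200) = 8801/10000 ≈ 0.880100
step 6 [6y] zero: DF = P = 8377/10000 ≈ 0.837700

1 1 9767/10000
2 2 371/400
3 3 1153/1250
4 4 8873/10000
5 5 8801/10000
6 6 8377/10000
DF(1y) = 9767/10000 ≈ 0.976700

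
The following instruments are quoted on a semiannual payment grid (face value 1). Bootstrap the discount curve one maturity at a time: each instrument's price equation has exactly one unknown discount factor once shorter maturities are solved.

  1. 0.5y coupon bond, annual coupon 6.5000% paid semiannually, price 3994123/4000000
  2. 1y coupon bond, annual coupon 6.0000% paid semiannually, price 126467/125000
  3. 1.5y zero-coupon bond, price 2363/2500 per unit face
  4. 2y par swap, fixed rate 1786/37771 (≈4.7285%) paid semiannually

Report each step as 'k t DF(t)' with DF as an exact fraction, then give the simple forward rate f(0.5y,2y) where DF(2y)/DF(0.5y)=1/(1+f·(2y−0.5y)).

step 1 [0.5y] bond c/2=13/400: DF=(3994123/4000000 − 13/400·(0))/(1+13/400) = 9671/10000 ≈ 0.967100
step 2 [1y] bond c/2=3/100: DF=(126467/125000 − 3/100·(0.967100))/(1+3/100) = 9541/10000 ≈ 0.954100
step 3 [1.5y] zero: DF = P = 2363/2500 ≈ 0.945200
step 4 [2y] swap r/2=893/37771: DF=(1 − 893/37771·(0.967100+0.954100+0.945200))/(1+893/37771) = 9107/10000 ≈ 0.910700

1 1/2 9671/10000
2 1 9541/10000
3 3/2 2363/2500
4 2 9107/10000
f(0.5y,2y) = ((9671/10000)/(9107/10000) − 1)/(3/2) = 376/9107 ≈ 4.1287%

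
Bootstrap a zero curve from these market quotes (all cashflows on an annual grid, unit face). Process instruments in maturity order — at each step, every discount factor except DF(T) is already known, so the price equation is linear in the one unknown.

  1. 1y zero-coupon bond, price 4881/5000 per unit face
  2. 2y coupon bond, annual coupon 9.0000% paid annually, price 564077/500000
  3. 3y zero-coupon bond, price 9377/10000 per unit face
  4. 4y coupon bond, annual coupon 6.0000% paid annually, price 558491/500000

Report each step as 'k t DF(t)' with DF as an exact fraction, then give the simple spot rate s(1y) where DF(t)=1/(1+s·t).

1 1 4881/5000
2 2 1193/1250
3 3 9377/10000
4 4 4457/5000
s(1y) = (1/(4881/5000) − 1)/(1) = 119/4881 ≈ 2.4380%

step 1 [1y] zero: DF = P = 4881/5000 ≈ 0.976200
step 2 [2y] bond c/1=9/100: DF=(564077/500000 − 9/100·(0.976200))/(1+9/100) = 1193/1250 ≈ 0.954400
step 3 [3y] zero: DF = P = 9377/10000 ≈ 0.937700
step 4 [4y] bond c/1=3/50: DF=(558491/500000 − 3/50·(0.976200+0.954400+0.937700))/(1+3/50) = 4457/5000 ≈ 0.891400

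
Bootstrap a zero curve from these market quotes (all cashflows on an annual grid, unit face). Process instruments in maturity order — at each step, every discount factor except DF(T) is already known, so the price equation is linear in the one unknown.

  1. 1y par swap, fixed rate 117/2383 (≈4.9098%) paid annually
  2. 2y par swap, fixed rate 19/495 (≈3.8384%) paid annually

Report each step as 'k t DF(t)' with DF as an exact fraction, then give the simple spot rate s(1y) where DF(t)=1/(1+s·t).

step 1 [1y] swap r/1=117/2383: DF=(1 − 117/2383·(0))/(1+117/2383) = 2383/2500 ≈ 0.953200
step 2 [2y] swap r/1=19/495: DF=(1 − 19/495·(0.953200))/(1+19/495) = 4639/5000 ≈ 0.927800

1 1 2383/2500
2 2 4639/5000
s(1y) = (1/(2383/2500) − 1)/(1) = 117/2383 ≈ 4.9098%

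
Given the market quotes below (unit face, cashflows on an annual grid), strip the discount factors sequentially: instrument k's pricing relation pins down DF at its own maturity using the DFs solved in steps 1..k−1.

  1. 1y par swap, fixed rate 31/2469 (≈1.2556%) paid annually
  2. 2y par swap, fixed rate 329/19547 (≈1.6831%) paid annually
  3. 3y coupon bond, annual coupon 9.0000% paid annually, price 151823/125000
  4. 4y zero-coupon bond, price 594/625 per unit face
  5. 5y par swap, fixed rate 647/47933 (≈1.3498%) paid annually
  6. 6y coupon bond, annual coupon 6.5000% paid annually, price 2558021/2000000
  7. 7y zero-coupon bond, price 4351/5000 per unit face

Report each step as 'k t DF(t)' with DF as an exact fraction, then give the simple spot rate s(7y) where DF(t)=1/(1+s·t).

step 1 [1y] swap r/1=31/2469: DF=(1 − 31/2469·(0))/(1+31/2469) = 2469/2500 ≈ 0.987600
step 2 [2y] swap r/1=329/19547: DF=(1 − 329/19547·(0.987600))/(1+329/19547) = 9671/10000 ≈ 0.967100
step 3 [3y] bond c/1=9/100: DF=(151823/125000 − 9/100·(0.987600+0.967100))/(1+9/100) = 9529/10000 ≈ 0.952900
step 4 [4y] zero: DF = P = 594/625 ≈ 0.950400
step 5 [5y] swap r/1=647/47933: DF=(1 − 647/47933·(0.987600+0.967100+0.952900+0.950400))/(1+647/47933) = 9353/10000 ≈ 0.935300
step 6 [6y] bond c/1=13/200: DF=(2558021/2000000 − 13/200·(0.987600+0.967100+0.952900+0.950400+0.935300))/(1+13/200) = 2271/2500 ≈ 0.908400
step 7 [7y] zero: DF = P = 4351/5000 ≈ 0.870200

1 1 2469/2500
2 2 9671/10000
3 3 9529/10000
4 4 594/625
5 5 9353/10000
6 6 2271/2500
7 7 4351/5000
s(7y) = (1/(4351/5000) − 1)/(7) = 649/30457 ≈ 2.1309%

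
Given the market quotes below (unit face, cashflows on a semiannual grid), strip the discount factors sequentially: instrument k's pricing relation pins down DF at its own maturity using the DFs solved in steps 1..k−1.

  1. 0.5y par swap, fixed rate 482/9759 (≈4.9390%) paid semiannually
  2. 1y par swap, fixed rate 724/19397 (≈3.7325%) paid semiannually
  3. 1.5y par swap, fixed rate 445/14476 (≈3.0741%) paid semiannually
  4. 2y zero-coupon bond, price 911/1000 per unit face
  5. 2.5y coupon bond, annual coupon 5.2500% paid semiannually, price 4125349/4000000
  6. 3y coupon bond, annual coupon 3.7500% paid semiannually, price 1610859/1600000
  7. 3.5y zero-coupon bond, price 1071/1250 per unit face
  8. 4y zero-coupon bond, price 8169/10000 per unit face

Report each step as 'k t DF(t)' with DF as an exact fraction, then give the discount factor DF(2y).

1 1/2 9759/10000
2 1 4819/5000
3 3/2 1911/2000
4 2 911/1000
5 5/2 2269/2500
6 3 1803/2000
7 7/2 1071/1250
8 4 8169/10000
DF(2y) = 911/1000 ≈ 0.911000

step 1 [0.5y] swap r/2=241/9759: DF=(1 − 241/9759·(0))/(1+241/9759) = 9759/10000 ≈ 0.975900
step 2 [1y] swap r/2=362/19397: DF=(1 − 362/19397·(0.975900))/(1+362/19397) = 4819/5000 ≈ 0.963800
step 3 [1.5y] swap r/2=445/28952: DF=(1 − 445/28952·(0.975900+0.963800))/(1+445/28952) = 1911/2000 ≈ 0.955500
step 4 [2y] zero: DF = P = 911/1000 ≈ 0.911000
step 5 [2.5y] bond c/2=21/800: DF=(4125349/4000000 − 21/800·(0.975900+0.963800+0.955500+0.911000))/(1+21/800) = 2269/2500 ≈ 0.907600
step 6 [3y] bond c/2=3/160: DF=(1610859/1600000 − 3/160·(0.975900+0.963800+0.955500+0.911000+0.907600))/(1+3/160) = 1803/2000 ≈ 0.901500
step 7 [3.5y] zero: DF = P = 1071/1250 ≈ 0.856800
step 8 [4y] zero: DF = P = 8169/10000 ≈ 0.816900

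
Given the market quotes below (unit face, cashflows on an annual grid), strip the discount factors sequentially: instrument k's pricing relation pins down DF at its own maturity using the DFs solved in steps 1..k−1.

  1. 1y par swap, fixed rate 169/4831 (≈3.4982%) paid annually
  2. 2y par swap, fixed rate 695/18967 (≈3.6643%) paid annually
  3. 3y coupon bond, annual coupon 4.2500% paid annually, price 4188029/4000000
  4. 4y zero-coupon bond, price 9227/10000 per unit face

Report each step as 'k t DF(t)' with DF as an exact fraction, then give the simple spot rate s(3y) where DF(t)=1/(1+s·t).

step 1 [1y] swap r/1=169/4831: DF=(1 − 169/4831·(0))/(1+169/4831) = 4831/5000 ≈ 0.966200
step 2 [2y] swap r/1=695/18967: DF=(1 − 695/18967·(0.966200))/(1+695/18967) = 1861/2000 ≈ 0.930500
step 3 [3y] bond c/1=17/400: DF=(4188029/4000000 − 17/400·(0.966200+0.930500))/(1+17/400) = 927/1000 ≈ 0.927000
step 4 [4y] zero: DF = P = 9227/10000 ≈ 0.922700

1 1 4831/5000
2 2 1861/2000
3 3 927/1000
4 4 9227/10000
s(3y) = (1/(927/1000) − 1)/(3) = 73/2781 ≈ 2.6250%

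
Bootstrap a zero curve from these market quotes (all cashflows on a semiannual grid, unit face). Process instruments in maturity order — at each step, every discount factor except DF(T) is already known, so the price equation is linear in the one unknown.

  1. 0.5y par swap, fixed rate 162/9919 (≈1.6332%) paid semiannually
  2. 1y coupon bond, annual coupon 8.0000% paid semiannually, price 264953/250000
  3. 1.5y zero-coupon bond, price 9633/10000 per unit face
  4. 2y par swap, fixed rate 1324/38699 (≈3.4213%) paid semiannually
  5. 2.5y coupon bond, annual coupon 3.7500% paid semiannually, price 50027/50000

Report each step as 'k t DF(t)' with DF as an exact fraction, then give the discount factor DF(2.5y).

step 1 [0.5y] swap r/2=81/9919: DF=(1 − 81/9919·(0))/(1+81/9919) = 9919/10000 ≈ 0.991900
step 2 [1y] bond c/2=1/25: DF=(264953/250000 − 1/25·(0.991900))/(1+1/25) = 9809/10000 ≈ 0.980900
step 3 [1.5y] zero: DF = P = 9633/10000 ≈ 0.963300
step 4 [2y] swap r/2=662/38699: DF=(1 − 662/38699·(0.991900+0.980900+0.963300))/(1+662/38699) = 4669/5000 ≈ 0.933800
step 5 [2.5y] bond c/2=3/160: DF=(50027/50000 − 3/160·(0.991900+0.980900+0.963300+0.933800))/(1+3/160) = 9109/10000 ≈ 0.910900

1 1/2 9919/10000
2 1 9809/10000
3 3/2 9633/10000
4 2 4669/5000
5 5/2 9109/10000
DF(2.5y) = 9109/10000 ≈ 0.910900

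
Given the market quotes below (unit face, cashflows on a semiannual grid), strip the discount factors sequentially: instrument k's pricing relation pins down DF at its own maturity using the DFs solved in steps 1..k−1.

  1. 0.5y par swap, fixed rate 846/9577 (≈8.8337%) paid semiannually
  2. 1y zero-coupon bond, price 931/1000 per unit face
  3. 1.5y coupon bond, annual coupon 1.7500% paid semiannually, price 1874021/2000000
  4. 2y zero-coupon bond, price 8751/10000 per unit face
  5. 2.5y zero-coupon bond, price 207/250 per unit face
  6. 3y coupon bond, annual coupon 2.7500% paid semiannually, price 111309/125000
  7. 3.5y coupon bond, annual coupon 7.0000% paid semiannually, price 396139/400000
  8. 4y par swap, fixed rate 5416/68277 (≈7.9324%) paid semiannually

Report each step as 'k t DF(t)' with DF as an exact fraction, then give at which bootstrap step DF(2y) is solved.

step 1 [0.5y] swap r/2=423/9577: DF=(1 − 423/9577·(0))/(1+423/9577) = 9577/10000 ≈ 0.957700
step 2 [1y] zero: DF = P = 931/1000 ≈ 0.931000
step 3 [1.5y] bond c/2=7/800: DF=(1874021/2000000 − 7/800·(0.957700+0.931000))/(1+7/800) = 73/80 ≈ 0.912500
step 4 [2y] zero: DF = P = 8751/10000 ≈ 0.875100
step 5 [2.5y] zero: DF = P = 207/250 ≈ 0.828000
step 6 [3y] bond c/2=11/800: DF=(111309/125000 − 11/800·(0.957700+0.931000+0.912500+0.875100+0.828000))/(1+11/800) = 8173/10000 ≈ 0.817300
step 7 [3.5y] bond c/2=7/200: DF=(396139/400000 − 7/200·(0.957700+0.931000+0.912500+0.875100+0.828000+0.817300))/(1+7/200) = 7769/10000 ≈ 0.776900
step 8 [4y] swap r/2=2708/68277: DF=(1 − 2708/68277·(0.957700+0.931000+0.912500+0.875100+0.828000+0.817300+0.776900))/(1+2708/68277) = 1823/2500 ≈ 0.729200

1 1/2 9577/10000
2 1 931/1000
3 3/2 73/80
4 2 8751/10000
5 5/2 207/250
6 3 8173/10000
7 7/2 7769/10000
8 4 1823/2500
DF(2y) is solved at step 4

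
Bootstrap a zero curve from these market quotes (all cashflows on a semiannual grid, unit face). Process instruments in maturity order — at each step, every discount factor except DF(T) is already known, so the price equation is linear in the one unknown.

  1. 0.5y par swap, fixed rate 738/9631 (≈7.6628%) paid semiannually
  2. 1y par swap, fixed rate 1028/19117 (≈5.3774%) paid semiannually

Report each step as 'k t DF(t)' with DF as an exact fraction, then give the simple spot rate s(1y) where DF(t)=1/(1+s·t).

1 1/2 9631/10000
2 1 4743/5000
s(1y) = (1/(4743/5000) − 1)/(1) = 257/4743 ≈ 5.4185%

step 1 [0.5y] swap r/2=369/9631: DF=(1 − 369/9631·(0))/(1+369/9631) = 9631/10000 ≈ 0.963100
step 2 [1y] swap r/2=514/19117: DF=(1 − 514/19117·(0.963100))/(1+514/19117) = 4743/5000 ≈ 0.948600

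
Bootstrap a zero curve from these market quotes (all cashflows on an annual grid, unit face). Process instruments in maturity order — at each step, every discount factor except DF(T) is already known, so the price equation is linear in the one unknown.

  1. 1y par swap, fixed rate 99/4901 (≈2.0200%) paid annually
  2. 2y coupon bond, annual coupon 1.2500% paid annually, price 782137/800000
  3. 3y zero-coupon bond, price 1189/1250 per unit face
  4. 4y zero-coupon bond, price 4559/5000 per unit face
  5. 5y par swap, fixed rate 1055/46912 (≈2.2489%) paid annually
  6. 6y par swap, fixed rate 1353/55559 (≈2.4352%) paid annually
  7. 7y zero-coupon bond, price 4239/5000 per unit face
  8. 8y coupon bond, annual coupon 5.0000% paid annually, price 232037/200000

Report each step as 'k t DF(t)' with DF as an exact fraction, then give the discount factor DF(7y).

1 1 4901/5000
2 2 1907/2000
3 3 1189/1250
4 4 4559/5000
5 5 1789/2000
6 6 8647/10000
7 7 4239/5000
8 8 4/5
DF(7y) = 4239/5000 ≈ 0.847800

step 1 [1y] swap r/1=99/4901: DF=(1 − 99/4901·(0))/(1+99/4901) = 4901/5000 ≈ 0.980200
step 2 [2y] bond c/1=1/80: DF=(782137/800000 − 1/80·(0.980200))/(1+1/80) = 1907/2000 ≈ 0.953500
step 3 [3y] zero: DF = P = 1189/1250 ≈ 0.951200
step 4 [4y] zero: DF = P = 4559/5000 ≈ 0.911800
step 5 [5y] swap r/1=1055/46912: DF=(1 − 1055/46912·(0.980200+0.953500+0.951200+0.911800))/(1+1055/46912) = 1789/2000 ≈ 0.894500
step 6 [6y] swap r/1=1353/55559: DF=(1 − 1353/55559·(0.980200+0.953500+0.951200+0.911800+0.894500))/(1+1353/55559) = 8647/10000 ≈ 0.864700
step 7 [7y] zero: DF = P = 4239/5000 ≈ 0.847800
step 8 [8y] bond c/1=1/20: DF=(232037/200000 − 1/20·(0.980200+0.953500+0.951200+0.911800+0.894500+0.864700+0.847800))/(1+1/20) = 4/5 ≈ 0.800000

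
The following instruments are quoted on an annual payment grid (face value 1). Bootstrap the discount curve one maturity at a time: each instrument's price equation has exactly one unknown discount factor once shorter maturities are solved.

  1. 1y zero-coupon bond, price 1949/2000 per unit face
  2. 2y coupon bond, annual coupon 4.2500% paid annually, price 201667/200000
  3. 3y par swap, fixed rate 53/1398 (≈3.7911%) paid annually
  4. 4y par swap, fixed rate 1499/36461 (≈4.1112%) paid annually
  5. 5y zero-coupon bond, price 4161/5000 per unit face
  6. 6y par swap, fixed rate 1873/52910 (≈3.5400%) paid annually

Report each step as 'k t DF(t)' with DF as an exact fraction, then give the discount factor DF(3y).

step 1 [1y] zero: DF = P = 1949/2000 ≈ 0.974500
step 2 [2y] bond c/1=17/400: DF=(201667/200000 − 17/400·(0.974500))/(1+17/400) = 371/400 ≈ 0.927500
step 3 [3y] swap r/1=53/1398: DF=(1 − 53/1398·(0.974500+0.927500))/(1+53/1398) = 447/500 ≈ 0.894000
step 4 [4y] swap r/1=1499/36461: DF=(1 − 1499/36461·(0.974500+0.927500+0.894000))/(1+1499/36461) = 8501/10000 ≈ 0.850100
step 5 [5y] zero: DF = P = 4161/5000 ≈ 0.832200
step 6 [6y] swap r/1=1873/52910: DF=(1 − 1873/52910·(0.974500+0.927500+0.894000+0.850100+0.832200))/(1+1873/52910) = 8127/10000 ≈ 0.812700

1 1 1949/2000
2 2 371/400
3 3 447/500
4 4 8501/10000
5 5 4161/5000
6 6 8127/10000
DF(3y) = 447/500 ≈ 0.894000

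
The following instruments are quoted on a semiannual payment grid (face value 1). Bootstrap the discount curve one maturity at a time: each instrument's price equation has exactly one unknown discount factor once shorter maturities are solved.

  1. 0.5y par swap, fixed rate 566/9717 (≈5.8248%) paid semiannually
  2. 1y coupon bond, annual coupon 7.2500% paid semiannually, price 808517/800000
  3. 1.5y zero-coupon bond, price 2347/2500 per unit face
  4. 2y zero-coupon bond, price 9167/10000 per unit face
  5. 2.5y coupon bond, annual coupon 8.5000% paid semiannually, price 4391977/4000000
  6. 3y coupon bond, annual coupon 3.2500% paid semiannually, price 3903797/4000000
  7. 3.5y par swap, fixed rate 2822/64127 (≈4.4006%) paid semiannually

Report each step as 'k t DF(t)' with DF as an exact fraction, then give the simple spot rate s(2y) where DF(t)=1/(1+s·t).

1 1/2 9717/10000
2 1 9413/10000
3 3/2 2347/2500
4 2 9167/10000
5 5/2 2249/2500
6 3 8857/10000
7 7/2 8589/10000
s(2y) = (1/(9167/10000) − 1)/(2) = 833/18334 ≈ 4.5435%

step 1 [0.5y] swap r/2=283/9717: DF=(1 − 283/9717·(0))/(1+283/9717) = 9717/10000 ≈ 0.971700
step 2 [1y] bond c/2=29/800: DF=(808517/800000 − 29/800·(0.971700))/(1+29/800) = 9413/10000 ≈ 0.941300
step 3 [1.5y] zero: DF = P = 2347/2500 ≈ 0.938800
step 4 [2y] zero: DF = P = 9167/10000 ≈ 0.916700
step 5 [2.5y] bond c/2=17/400: DF=(4391977/4000000 − 17/400·(0.971700+0.941300+0.938800+0.916700))/(1+17/400) = 2249/2500 ≈ 0.899600
step 6 [3y] bond c/2=13/800: DF=(3903797/4000000 − 13/800·(0.971700+0.941300+0.938800+0.916700+0.899600))/(1+13/800) = 8857/10000 ≈ 0.885700
step 7 [3.5y] swap r/2=1411/64127: DF=(1 − 1411/64127·(0.971700+0.941300+0.938800+0.916700+0.899600+0.885700))/(1+1411/64127) = 8589/10000 ≈ 0.858900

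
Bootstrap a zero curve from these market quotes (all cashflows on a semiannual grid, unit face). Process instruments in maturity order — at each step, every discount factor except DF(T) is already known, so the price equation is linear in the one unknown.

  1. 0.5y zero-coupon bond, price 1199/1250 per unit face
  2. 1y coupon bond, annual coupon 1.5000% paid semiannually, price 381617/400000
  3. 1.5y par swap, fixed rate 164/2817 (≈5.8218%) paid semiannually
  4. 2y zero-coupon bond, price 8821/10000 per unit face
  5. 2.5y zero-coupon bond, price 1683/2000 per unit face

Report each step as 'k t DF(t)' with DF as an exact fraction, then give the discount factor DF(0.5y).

step 1 [0.5y] zero: DF = P = 1199/1250 ≈ 0.959200
step 2 [1y] bond c/2=3/400: DF=(381617/400000 − 3/400·(0.959200))/(1+3/400) = 4699/5000 ≈ 0.939800
step 3 [1.5y] swap r/2=82/2817: DF=(1 − 82/2817·(0.959200+0.939800))/(1+82/2817) = 459/500 ≈ 0.918000
step 4 [2y] zero: DF = P = 8821/10000 ≈ 0.882100
step 5 [2.5y] zero: DF = P = 1683/2000 ≈ 0.841500

1 1/2 1199/1250
2 1 4699/5000
3 3/2 459/500
4 2 8821/10000
5 5/2 1683/2000
DF(0.5y) = 1199/1250 ≈ 0.959200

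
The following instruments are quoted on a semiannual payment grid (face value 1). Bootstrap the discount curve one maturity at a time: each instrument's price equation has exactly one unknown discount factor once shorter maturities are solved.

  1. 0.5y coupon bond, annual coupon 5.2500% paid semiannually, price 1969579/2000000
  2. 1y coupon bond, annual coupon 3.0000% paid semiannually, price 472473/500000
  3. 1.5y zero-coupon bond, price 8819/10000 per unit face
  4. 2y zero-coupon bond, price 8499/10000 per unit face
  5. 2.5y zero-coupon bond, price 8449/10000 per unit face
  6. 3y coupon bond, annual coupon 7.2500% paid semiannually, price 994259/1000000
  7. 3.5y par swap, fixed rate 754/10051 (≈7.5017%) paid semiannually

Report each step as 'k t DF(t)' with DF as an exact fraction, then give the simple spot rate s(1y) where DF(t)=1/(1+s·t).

step 1 [0.5y] bond c/2=21/800: DF=(1969579/2000000 − 21/800·(0))/(1+21/800) = 2399/2500 ≈ 0.959600
step 2 [1y] bond c/2=3/200: DF=(472473/500000 − 3/200·(0.959600))/(1+3/200) = 573/625 ≈ 0.916800
step 3 [1.5y] zero: DF = P = 8819/10000 ≈ 0.881900
step 4 [2y] zero: DF = P = 8499/10000 ≈ 0.849900
step 5 [2.5y] zero: DF = P = 8449/10000 ≈ 0.844900
step 6 [3y] bond c/2=29/800: DF=(994259/1000000 − 29/800·(0.959600+0.916800+0.881900+0.849900+0.844900))/(1+29/800) = 8037/10000 ≈ 0.803700
step 7 [3.5y] swap r/2=377/10051: DF=(1 − 377/10051·(0.959600+0.916800+0.881900+0.849900+0.844900+0.803700))/(1+377/10051) = 3869/5000 ≈ 0.773800

1 1/2 2399/2500
2 1 573/625
3 3/2 8819/10000
4 2 8499/10000
5 5/2 8449/10000
6 3 8037/10000
7 7/2 3869/5000
s(1y) = (1/(573/625) − 1)/(1) = 52/573 ≈ 9.0750%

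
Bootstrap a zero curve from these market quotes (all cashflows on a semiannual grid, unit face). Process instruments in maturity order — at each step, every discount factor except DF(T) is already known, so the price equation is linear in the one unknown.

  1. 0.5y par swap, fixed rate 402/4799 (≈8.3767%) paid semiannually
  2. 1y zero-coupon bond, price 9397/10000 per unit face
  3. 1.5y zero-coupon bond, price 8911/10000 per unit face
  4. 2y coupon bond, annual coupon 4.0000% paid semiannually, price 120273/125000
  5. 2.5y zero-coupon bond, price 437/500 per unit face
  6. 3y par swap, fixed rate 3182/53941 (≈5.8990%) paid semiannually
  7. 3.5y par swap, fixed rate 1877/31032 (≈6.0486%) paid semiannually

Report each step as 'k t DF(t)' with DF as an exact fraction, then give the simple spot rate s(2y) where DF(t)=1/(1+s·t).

step 1 [0.5y] swap r/2=201/4799: DF=(1 − 201/4799·(0))/(1+201/4799) = 4799/5000 ≈ 0.959800
step 2 [1y] zero: DF = P = 9397/10000 ≈ 0.939700
step 3 [1.5y] zero: DF = P = 8911/10000 ≈ 0.891100
step 4 [2y] bond c/2=1/50: DF=(120273/125000 − 1/50·(0.959800+0.939700+0.891100))/(1+1/50) = 4443/5000 ≈ 0.888600
step 5 [2.5y] zero: DF = P = 437/500 ≈ 0.874000
step 6 [3y] swap r/2=1591/53941: DF=(1 − 1591/53941·(0.959800+0.939700+0.891100+0.888600+0.874000))/(1+1591/53941) = 8409/10000 ≈ 0.840900
step 7 [3.5y] swap r/2=1877/62064: DF=(1 − 1877/62064·(0.959800+0.939700+0.891100+0.888600+0.874000+0.840900))/(1+1877/62064) = 8123/10000 ≈ 0.812300

1 1/2 4799/5000
2 1 9397/10000
3 3/2 8911/10000
4 2 4443/5000
5 5/2 437/500
6 3 8409/10000
7 7/2 8123/10000
s(2y) = (1/(4443/5000) − 1)/(2) = 557/8886 ≈ 6.2683%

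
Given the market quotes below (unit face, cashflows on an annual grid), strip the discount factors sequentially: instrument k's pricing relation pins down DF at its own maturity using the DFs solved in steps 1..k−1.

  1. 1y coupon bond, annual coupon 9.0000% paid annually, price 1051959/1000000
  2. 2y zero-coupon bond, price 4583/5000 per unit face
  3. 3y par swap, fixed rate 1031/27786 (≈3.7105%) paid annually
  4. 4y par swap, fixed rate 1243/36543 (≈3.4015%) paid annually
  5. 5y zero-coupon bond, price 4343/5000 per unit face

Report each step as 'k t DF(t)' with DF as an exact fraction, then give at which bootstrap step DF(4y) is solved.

step 1 [1y] bond c/1=9/100: DF=(1051959/1000000 − 9/100·(0))/(1+9/100) = 9651/10000 ≈ 0.965100
step 2 [2y] zero: DF = P = 4583/5000 ≈ 0.916600
step 3 [3y] swap r/1=1031/27786: DF=(1 − 1031/27786·(0.965100+0.916600))/(1+1031/27786) = 8969/10000 ≈ 0.896900
step 4 [4y] swap r/1=1243/36543: DF=(1 − 1243/36543·(0.965100+0.916600+0.896900))/(1+1243/36543) = 8757/10000 ≈ 0.875700
step 5 [5y] zero: DF = P = 4343/5000 ≈ 0.868600

1 1 9651/10000
2 2 4583/5000
3 3 8969/10000
4 4 8757/10000
5 5 4343/5000
DF(4y) is solved at step 4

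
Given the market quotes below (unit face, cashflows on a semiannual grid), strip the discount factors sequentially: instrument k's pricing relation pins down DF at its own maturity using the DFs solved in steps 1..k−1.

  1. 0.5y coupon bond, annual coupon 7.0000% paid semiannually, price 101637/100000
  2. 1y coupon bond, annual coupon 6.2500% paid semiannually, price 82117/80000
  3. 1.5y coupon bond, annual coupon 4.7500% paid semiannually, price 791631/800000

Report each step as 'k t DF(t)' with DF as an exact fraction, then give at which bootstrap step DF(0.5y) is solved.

1 1/2 491/500
2 1 1207/1250
3 3/2 4607/5000
DF(0.5y) is solved at step 1

step 1 [0.5y] bond c/2=7/200: DF=(101637/100000 − 7/200·(0))/(1+7/200) = 491/500 ≈ 0.982000
step 2 [1y] bond c/2=1/32: DF=(82117/80000 − 1/32·(0.982000))/(1+1/32) = 1207/1250 ≈ 0.965600
step 3 [1.5y] bond c/2=19/800: DF=(791631/800000 − 19/800·(0.982000+0.965600))/(1+19/800) = 4607/5000 ≈ 0.921400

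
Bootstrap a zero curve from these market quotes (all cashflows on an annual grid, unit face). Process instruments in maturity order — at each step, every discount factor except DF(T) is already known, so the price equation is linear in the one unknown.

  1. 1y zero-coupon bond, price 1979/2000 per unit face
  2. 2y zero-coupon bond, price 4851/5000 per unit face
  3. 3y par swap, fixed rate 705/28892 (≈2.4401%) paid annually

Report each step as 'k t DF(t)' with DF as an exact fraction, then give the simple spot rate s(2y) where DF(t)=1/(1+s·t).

step 1 [1y] zero: DF = P = 1979/2000 ≈ 0.989500
step 2 [2y] zero: DF = P = 4851/5000 ≈ 0.970200
step 3 [3y] swap r/1=705/28892: DF=(1 − 705/28892·(0.989500+0.970200))/(1+705/28892) = 1859/2000 ≈ 0.929500

1 1 1979/2000
2 2 4851/5000
3 3 1859/2000
s(2y) = (1/(4851/5000) − 1)/(2) = 149/9702 ≈ 1.5358%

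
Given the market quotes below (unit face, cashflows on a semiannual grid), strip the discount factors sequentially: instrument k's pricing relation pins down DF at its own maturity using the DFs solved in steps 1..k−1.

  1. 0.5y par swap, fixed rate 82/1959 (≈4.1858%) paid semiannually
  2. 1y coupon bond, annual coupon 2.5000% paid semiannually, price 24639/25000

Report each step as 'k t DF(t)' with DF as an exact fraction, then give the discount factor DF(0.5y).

step 1 [0.5y] swap r/2=41/1959: DF=(1 − 41/1959·(0))/(1+41/1959) = 1959/2000 ≈ 0.979500
step 2 [1y] bond c/2=1/80: DF=(24639/25000 − 1/80·(0.979500))/(1+1/80) = 9613/10000 ≈ 0.961300

1 1/2 1959/2000
2 1 9613/10000
DF(0.5y) = 1959/2000 ≈ 0.979500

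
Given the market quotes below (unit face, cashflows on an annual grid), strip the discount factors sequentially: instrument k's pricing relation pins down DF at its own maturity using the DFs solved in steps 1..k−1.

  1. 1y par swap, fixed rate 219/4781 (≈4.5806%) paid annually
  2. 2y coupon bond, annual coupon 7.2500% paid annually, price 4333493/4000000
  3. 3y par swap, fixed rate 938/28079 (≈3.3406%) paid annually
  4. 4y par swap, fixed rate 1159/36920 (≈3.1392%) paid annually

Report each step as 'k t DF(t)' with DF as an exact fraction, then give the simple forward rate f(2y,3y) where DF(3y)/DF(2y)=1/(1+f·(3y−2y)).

1 1 4781/5000
2 2 1891/2000
3 3 4531/5000
4 4 8841/10000
f(2y,3y) = ((1891/2000)/(4531/5000) − 1)/(1) = 393/9062 ≈ 4.3368%

step 1 [1y] swap r/1=219/4781: DF=(1 − 219/4781·(0))/(1+219/4781) = 4781/5000 ≈ 0.956200
step 2 [2y] bond c/1=29/400: DF=(4333493/4000000 − 29/400·(0.956200))/(1+29/400) = 1891/2000 ≈ 0.945500
step 3 [3y] swap r/1=938/28079: DF=(1 − 938/28079·(0.956200+0.945500))/(1+938/28079) = 4531/5000 ≈ 0.906200
step 4 [4y] swap r/1=1159/36920: DF=(1 − 1159/36920·(0.956200+0.945500+0.906200))/(1+1159/36920) = 8841/10000 ≈ 0.884100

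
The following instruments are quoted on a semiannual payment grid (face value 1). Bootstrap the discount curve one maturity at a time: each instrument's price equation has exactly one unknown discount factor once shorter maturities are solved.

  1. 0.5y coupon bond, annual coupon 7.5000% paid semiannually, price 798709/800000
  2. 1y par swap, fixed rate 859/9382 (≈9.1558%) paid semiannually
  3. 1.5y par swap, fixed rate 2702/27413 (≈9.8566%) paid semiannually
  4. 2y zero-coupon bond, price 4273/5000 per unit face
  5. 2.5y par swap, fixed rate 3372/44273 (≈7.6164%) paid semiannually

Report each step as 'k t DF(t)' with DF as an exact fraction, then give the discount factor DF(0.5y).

1 1/2 9623/10000
2 1 9141/10000
3 3/2 8649/10000
4 2 4273/5000
5 5/2 4157/5000
DF(0.5y) = 9623/10000 ≈ 0.962300

step 1 [0.5y] bond c/2=3/80: DF=(798709/800000 − 3/80·(0))/(1+3/80) = 9623/10000 ≈ 0.962300
step 2 [1y] swap r/2=859/18764: DF=(1 − 859/18764·(0.962300))/(1+859/18764) = 9141/10000 ≈ 0.914100
step 3 [1.5y] swap r/2=1351/27413: DF=(1 − 1351/27413·(0.962300+0.914100))/(1+1351/27413) = 8649/10000 ≈ 0.864900
step 4 [2y] zero: DF = P = 4273/5000 ≈ 0.854600
step 5 [2.5y] swap r/2=1686/44273: DF=(1 − 1686/44273·(0.962300+0.914100+0.864900+0.854600))/(1+1686/44273) = 4157/5000 ≈ 0.831400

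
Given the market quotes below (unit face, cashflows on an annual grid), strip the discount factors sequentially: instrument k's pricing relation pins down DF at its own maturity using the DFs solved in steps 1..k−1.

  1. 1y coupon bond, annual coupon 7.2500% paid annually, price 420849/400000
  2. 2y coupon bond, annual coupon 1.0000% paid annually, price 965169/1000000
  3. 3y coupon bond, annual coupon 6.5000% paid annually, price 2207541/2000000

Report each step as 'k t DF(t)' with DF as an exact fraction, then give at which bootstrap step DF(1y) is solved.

step 1 [1y] bond c/1=29/400: DF=(420849/400000 − 29/400·(0))/(1+29/400) = 981/1000 ≈ 0.981000
step 2 [2y] bond c/1=1/100: DF=(965169/1000000 − 1/100·(0.981000))/(1+1/100) = 9459/10000 ≈ 0.945900
step 3 [3y] bond c/1=13/200: DF=(2207541/2000000 − 13/200·(0.981000+0.945900))/(1+13/200) = 2297/2500 ≈ 0.918800

1 1 981/1000
2 2 9459/10000
3 3 2297/2500
DF(1y) is solved at step 1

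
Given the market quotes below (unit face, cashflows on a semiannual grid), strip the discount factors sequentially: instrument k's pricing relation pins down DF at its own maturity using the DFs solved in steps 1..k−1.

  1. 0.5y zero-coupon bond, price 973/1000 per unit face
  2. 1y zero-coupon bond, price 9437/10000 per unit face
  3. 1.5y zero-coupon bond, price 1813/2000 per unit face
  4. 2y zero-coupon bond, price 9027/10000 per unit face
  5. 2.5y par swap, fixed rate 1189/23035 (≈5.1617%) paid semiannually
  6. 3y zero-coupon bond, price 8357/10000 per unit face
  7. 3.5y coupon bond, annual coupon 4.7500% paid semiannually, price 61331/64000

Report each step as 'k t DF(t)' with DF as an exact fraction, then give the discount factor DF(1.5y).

1 1/2 973/1000
2 1 9437/10000
3 3/2 1813/2000
4 2 9027/10000
5 5/2 8811/10000
6 3 8357/10000
7 7/2 4049/5000
DF(1.5y) = 1813/2000 ≈ 0.906500

step 1 [0.5y] zero: DF = P = 973/1000 ≈ 0.973000
step 2 [1y] zero: DF = P = 9437/10000 ≈ 0.943700
step 3 [1.5y] zero: DF = P = 1813/2000 ≈ 0.906500
step 4 [2y] zero: DF = P = 9027/10000 ≈ 0.902700
step 5 [2.5y] swap r/2=1189/46070: DF=(1 − 1189/46070·(0.973000+0.943700+0.906500+0.902700))/(1+1189/46070) = 8811/10000 ≈ 0.881100
step 6 [3y] zero: DF = P = 8357/10000 ≈ 0.835700
step 7 [3.5y] bond c/2=19/800: DF=(61331/64000 − 19/800·(0.973000+0.943700+0.906500+0.902700+0.881100+0.835700))/(1+19/800) = 4049/5000 ≈ 0.809800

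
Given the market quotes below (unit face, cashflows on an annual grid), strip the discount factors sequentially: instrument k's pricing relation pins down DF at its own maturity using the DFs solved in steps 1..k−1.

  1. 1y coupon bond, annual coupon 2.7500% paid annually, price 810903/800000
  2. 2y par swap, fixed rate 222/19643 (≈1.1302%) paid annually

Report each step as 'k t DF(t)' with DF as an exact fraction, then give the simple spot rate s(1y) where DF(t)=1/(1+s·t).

step 1 [1y] bond c/1=11/400: DF=(810903/800000 − 11/400·(0))/(1+11/400) = 1973/2000 ≈ 0.986500
step 2 [2y] swap r/1=222/19643: DF=(1 − 222/19643·(0.986500))/(1+222/19643) = 4889/5000 ≈ 0.977800

1 1 1973/2000
2 2 4889/5000
s(1y) = (1/(1973/2000) − 1)/(1) = 27/1973 ≈ 1.3685%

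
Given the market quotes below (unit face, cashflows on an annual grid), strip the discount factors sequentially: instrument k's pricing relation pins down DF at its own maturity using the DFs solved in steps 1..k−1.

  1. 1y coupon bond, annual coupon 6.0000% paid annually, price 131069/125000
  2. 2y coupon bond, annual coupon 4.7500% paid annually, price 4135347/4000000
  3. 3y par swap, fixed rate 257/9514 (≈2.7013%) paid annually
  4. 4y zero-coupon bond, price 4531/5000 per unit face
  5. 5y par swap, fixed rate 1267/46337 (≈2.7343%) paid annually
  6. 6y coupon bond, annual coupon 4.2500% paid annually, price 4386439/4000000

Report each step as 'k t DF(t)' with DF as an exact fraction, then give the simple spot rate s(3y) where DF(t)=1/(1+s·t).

1 1 2473/2500
2 2 9421/10000
3 3 9229/10000
4 4 4531/5000
5 5 8733/10000
6 6 863/1000
s(3y) = (1/(9229/10000) − 1)/(3) = 257/9229 ≈ 2.7847%

step 1 [1y] bond c/1=3/50: DF=(131069/125000 − 3/50·(0))/(1+3/50) = 2473/2500 ≈ 0.989200
step 2 [2y] bond c/1=19/400: DF=(4135347/4000000 − 19/400·(0.989200))/(1+19/400) = 9421/10000 ≈ 0.942100
step 3 [3y] swap r/1=257/9514: DF=(1 − 257/9514·(0.989200+0.942100))/(1+257/9514) = 9229/10000 ≈ 0.922900
step 4 [4y] zero: DF = P = 4531/5000 ≈ 0.906200
step 5 [5y] swap r/1=1267/46337: DF=(1 − 1267/46337·(0.989200+0.942100+0.922900+0.906200))/(1+1267/46337) = 8733/10000 ≈ 0.873300
step 6 [6y] bond c/1=17/400: DF=(4386439/4000000 − 17/400·(0.989200+0.942100+0.922900+0.906200+0.873300))/(1+17/400) = 863/1000 ≈ 0.863000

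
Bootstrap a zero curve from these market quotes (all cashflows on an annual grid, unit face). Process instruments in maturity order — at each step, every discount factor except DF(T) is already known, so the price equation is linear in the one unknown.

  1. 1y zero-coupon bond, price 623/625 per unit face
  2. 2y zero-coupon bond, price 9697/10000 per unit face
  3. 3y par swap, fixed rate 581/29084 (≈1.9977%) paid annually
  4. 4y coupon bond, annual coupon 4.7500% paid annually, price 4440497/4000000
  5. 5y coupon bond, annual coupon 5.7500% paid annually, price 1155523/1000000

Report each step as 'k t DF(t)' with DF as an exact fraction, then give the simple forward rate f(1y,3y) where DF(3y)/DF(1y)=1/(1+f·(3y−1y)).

1 1 623/625
2 2 9697/10000
3 3 9419/10000
4 4 9279/10000
5 5 8841/10000
f(1y,3y) = ((623/625)/(9419/10000) − 1)/(2) = 549/18838 ≈ 2.9143%

step 1 [1y] zero: DF = P = 623/625 ≈ 0.996800
step 2 [2y] zero: DF = P = 9697/10000 ≈ 0.969700
step 3 [3y] swap r/1=581/29084: DF=(1 − 581/29084·(0.996800+0.969700))/(1+581/29084) = 9419/10000 ≈ 0.941900
step 4 [4y] bond c/1=19/400: DF=(4440497/4000000 − 19/400·(0.996800+0.969700+0.941900))/(1+19/400) = 9279/10000 ≈ 0.927900
step 5 [5y] bond c/1=23/400: DF=(1155523/1000000 − 23/400·(0.996800+0.969700+0.941900+0.927900))/(1+23/400) = 8841/10000 ≈ 0.884100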